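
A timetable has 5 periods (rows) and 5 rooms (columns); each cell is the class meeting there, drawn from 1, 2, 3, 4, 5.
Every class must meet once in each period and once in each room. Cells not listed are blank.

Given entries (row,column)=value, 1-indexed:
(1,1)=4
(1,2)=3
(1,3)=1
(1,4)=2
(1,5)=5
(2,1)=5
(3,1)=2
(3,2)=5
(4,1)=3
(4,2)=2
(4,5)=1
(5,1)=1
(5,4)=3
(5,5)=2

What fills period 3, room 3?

Period 5, room 2: period 5 has {1, 2, 3} and room 2 has {2, 3, 5}, leaving only 4.
Period 2, room 2: period 2 has {5} and room 2 has {2, 3, 4, 5}, leaving only 1.
Period 2, room 4: period 2 has {1, 5} and room 4 has {2, 3}, leaving only 4.
Period 2, room 5: period 2 has {1, 4, 5} and room 5 has {1, 2, 5}, leaving only 3.
Period 2, room 3: period 2 has {1, 3, 4, 5} and room 3 has {1}, leaving only 2.
Period 3, room 4: period 3 has {2, 5} and room 4 has {2, 3, 4}, leaving only 1.
Period 3, room 5: period 3 has {1, 2, 5} and room 5 has {1, 2, 3, 5}, leaving only 4.
Period 3 already has {1, 2, 4, 5} and room 3 already has {1, 2}, so period 3, room 3 must be 3.

3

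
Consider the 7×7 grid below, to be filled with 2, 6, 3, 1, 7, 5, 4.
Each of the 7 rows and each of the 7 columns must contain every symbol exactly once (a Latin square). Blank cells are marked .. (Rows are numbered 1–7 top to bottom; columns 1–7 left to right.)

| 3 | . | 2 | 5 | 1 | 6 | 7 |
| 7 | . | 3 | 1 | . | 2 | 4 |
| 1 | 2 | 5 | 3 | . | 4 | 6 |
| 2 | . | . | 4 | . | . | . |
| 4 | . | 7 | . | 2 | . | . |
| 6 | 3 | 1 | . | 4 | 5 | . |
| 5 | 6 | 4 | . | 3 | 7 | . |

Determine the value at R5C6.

Row 1, column 2: row 1 has {2, 6, 3, 1, 7, 5} and column 2 has {2, 6, 3}, leaving only 4.
Row 2, column 2: row 2 has {2, 3, 1, 7, 4} and column 2 has {2, 6, 3, 4}, leaving only 5.
Row 2, column 5: row 2 has {2, 3, 1, 7, 5, 4} and column 5 has {2, 3, 1, 4}, leaving only 6.
Row 3, column 5: row 3 has {2, 6, 3, 1, 5, 4} and column 5 has {2, 6, 3, 1, 4}, leaving only 7.
Row 4, column 3: row 4 has {2, 4} and column 3 has {2, 3, 1, 7, 5, 4}, leaving only 6.
Row 4, column 5: row 4 has {2, 6, 4} and column 5 has {2, 6, 3, 1, 7, 4}, leaving only 5.
Row 5, column 2: row 5 has {2, 7, 4} and column 2 has {2, 6, 3, 5, 4}, leaving only 1.
Row 5 already has {2, 1, 7, 4} and column 6 already has {2, 6, 7, 5, 4}, so row 5, column 6 must be 3.

3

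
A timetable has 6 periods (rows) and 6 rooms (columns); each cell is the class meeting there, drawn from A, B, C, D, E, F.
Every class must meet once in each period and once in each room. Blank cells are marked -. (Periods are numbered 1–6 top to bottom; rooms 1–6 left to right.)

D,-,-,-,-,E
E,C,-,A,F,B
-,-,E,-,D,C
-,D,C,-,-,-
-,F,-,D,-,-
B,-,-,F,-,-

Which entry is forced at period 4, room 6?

F

Period 2, room 3: period 2 has {A, B, C, E, F} and room 3 has {C, E}, leaving only D.
Period 3, room 4: period 3 has {C, D, E} and room 4 has {A, D, F}, leaving only B.
Period 1, room 4: period 1 has {D, E} and room 4 has {A, B, D, F}, leaving only C.
Period 3, room 2: period 3 has {B, C, D, E} and room 2 has {C, D, F}, leaving only A.
Period 1, room 2: period 1 has {C, D, E} and room 2 has {A, C, D, F}, leaving only B.
Period 1, room 5: period 1 has {B, C, D, E} and room 5 has {D, F}, leaving only A.
Period 1, room 3: period 1 has {A, B, C, D, E} and room 3 has {C, D, E}, leaving only F.
Period 3, room 1: period 3 has {A, B, C, D, E} and room 1 has {B, D, E}, leaving only F.
Period 4, room 1: period 4 has {C, D} and room 1 has {B, D, E, F}, leaving only A.
Period 4 already has {A, C, D} and room 6 already has {B, C, E}, so period 4, room 6 must be F.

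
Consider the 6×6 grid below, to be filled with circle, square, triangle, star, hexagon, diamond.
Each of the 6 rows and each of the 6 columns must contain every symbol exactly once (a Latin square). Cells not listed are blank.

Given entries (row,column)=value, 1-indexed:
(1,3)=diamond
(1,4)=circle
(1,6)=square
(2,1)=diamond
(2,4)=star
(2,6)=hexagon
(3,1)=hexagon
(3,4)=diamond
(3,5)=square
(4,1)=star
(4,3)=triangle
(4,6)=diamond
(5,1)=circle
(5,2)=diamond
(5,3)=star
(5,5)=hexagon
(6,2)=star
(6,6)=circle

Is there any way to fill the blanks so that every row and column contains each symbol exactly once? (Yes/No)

No row or column among the givens repeats a symbol, and propagating forced cells runs into no contradiction.
One valid completion exists (for instance, triangle hexagon diamond circle star square / diamond circle square star triangle hexagon / hexagon triangle circle diamond square star / star square triangle hexagon circle diamond / circle diamond star square hexagon triangle / square star hexagon triangle diamond circle).

Yes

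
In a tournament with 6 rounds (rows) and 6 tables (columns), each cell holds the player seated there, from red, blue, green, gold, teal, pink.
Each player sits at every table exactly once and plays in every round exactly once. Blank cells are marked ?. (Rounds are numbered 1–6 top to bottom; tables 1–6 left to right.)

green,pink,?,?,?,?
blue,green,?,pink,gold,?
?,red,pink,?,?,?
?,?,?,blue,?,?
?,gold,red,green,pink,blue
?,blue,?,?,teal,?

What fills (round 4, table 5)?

green

Round 2, table 3: round 2 has {blue, green, gold, pink} and table 3 has {red, pink}, leaving only teal.
Round 2, table 6: round 2 has {blue, green, gold, teal, pink} and table 6 has {blue}, leaving only red.
Round 4, table 2: round 4 has {blue} and table 2 has {red, blue, green, gold, pink}, leaving only teal.
Round 5, table 1: round 5 has {red, blue, green, gold, pink} and table 1 has {blue, green}, leaving only teal.
Round 3, table 1: round 3 has {red, pink} and table 1 has {blue, green, teal}, leaving only gold.
Round 3, table 4: round 3 has {red, gold, pink} and table 4 has {blue, green, pink}, leaving only teal.
Round 3, table 6: round 3 has {red, gold, teal, pink} and table 6 has {red, blue}, leaving only green.
Round 3, table 5: round 3 has {red, green, gold, teal, pink} and table 5 has {gold, teal, pink}, leaving only blue.
Round 1, table 5: round 1 has {green, pink} and table 5 has {blue, gold, teal, pink}, leaving only red.
Round 4 already has {blue, teal} and table 5 already has {red, blue, gold, teal, pink}, so round 4, table 5 must be green.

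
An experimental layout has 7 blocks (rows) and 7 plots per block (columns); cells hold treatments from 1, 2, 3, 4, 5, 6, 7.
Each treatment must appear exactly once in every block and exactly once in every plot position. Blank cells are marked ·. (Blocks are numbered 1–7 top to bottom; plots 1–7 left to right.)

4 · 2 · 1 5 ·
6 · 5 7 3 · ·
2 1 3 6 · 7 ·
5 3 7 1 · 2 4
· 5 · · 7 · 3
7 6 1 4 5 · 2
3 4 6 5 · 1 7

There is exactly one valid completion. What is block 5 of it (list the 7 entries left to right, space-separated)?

Block 5, plot 1: block 5 has {3, 5, 7} and plot 1 has {2, 3, 4, 5, 6, 7}, leaving only 1.
Block 5, plot 3: block 5 has {1, 3, 5, 7} and plot 3 has {1, 2, 3, 5, 6, 7}, leaving only 4.
Block 5, plot 4: block 5 has {1, 3, 4, 5, 7} and plot 4 has {1, 4, 5, 6, 7}, leaving only 2.
Block 5, plot 6: block 5 has {1, 2, 3, 4, 5, 7} and plot 6 has {1, 2, 5, 7}, leaving only 6.
So block 5 reads: 1 5 4 2 7 6 3.

1 5 4 2 7 6 3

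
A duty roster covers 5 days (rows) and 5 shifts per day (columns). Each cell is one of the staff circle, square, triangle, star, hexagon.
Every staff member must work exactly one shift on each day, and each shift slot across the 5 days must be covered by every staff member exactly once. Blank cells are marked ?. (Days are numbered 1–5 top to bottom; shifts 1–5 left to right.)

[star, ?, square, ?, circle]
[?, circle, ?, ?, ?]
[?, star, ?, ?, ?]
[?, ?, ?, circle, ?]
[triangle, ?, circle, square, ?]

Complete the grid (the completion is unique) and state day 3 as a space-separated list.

circle star hexagon triangle square

Day 5, shift 2: day 5 has {circle, square, triangle} and shift 2 has {circle, star}, leaving only hexagon.
Day 1, shift 2: day 1 has {circle, square, star} and shift 2 has {circle, star, hexagon}, leaving only triangle.
Day 1, shift 4: day 1 has {circle, square, triangle, star} and shift 4 has {circle, square}, leaving only hexagon.
Day 3, shift 4: day 3 has {star} and shift 4 has {circle, square, hexagon}, leaving only triangle.
Day 3, shift 3: day 3 has {triangle, star} and shift 3 has {circle, square}, leaving only hexagon.
Day 3, shift 5: day 3 has {triangle, star, hexagon} and shift 5 has {circle}, leaving only square.
Day 3, shift 1: day 3 has {square, triangle, star, hexagon} and shift 1 has {triangle, star}, leaving only circle.
So day 3 reads: circle star hexagon triangle square.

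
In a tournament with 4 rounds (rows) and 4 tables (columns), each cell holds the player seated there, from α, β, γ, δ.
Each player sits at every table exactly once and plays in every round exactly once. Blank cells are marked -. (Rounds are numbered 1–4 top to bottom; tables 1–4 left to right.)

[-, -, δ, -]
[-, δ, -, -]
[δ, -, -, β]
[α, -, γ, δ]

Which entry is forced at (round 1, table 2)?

α

Round 3, table 3: round 3 has {β, δ} and table 3 has {γ, δ}, leaving only α.
Round 2, table 3: round 2 has {δ} and table 3 has {α, γ, δ}, leaving only β.
Round 2, table 1: round 2 has {β, δ} and table 1 has {α, δ}, leaving only γ.
Round 1, table 1: round 1 has {δ} and table 1 has {α, γ, δ}, leaving only β.
Round 2, table 4: round 2 has {β, γ, δ} and table 4 has {β, δ}, leaving only α.
Round 1, table 4: round 1 has {β, δ} and table 4 has {α, β, δ}, leaving only γ.
Round 1 already has {β, γ, δ} and table 2 already has {δ}, so round 1, table 2 must be α.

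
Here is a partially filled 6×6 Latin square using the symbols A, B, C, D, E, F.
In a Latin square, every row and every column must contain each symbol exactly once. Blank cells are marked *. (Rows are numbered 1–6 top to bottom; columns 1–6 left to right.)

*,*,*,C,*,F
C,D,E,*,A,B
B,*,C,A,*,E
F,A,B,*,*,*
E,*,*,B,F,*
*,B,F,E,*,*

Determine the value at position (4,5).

E

Row 1, column 2: row 1 has {C, F} and column 2 has {A, B, D}, leaving only E.
Row 2, column 4: row 2 has {A, B, C, D, E} and column 4 has {A, B, C, E}, leaving only F.
Row 3, column 2: row 3 has {A, B, C, E} and column 2 has {A, B, D, E}, leaving only F.
Row 3, column 5: row 3 has {A, B, C, E, F} and column 5 has {A, F}, leaving only D.
Row 1, column 5: row 1 has {C, E, F} and column 5 has {A, D, F}, leaving only B.
Row 4, column 4: row 4 has {A, B, F} and column 4 has {A, B, C, E, F}, leaving only D.
Row 4, column 6: row 4 has {A, B, D, F} and column 6 has {B, E, F}, leaving only C.
Row 4 already has {A, B, C, D, F} and column 5 already has {A, B, D, F}, so row 4, column 5 must be E.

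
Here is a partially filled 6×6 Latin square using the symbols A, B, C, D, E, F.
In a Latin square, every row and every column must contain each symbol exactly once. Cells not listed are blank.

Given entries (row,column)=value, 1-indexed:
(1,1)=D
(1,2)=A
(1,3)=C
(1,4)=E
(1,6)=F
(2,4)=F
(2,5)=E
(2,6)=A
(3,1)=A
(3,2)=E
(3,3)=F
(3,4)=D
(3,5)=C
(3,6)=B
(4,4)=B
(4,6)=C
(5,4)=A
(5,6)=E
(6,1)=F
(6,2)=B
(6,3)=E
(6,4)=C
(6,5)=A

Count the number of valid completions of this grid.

Row 1, column 5: eliminating its row and column leaves {B}.
Row 2, column 1: eliminating its row and column leaves {B, C}.
Row 2, column 2: eliminating its row and column leaves {C, D}.
Row 2, column 3: eliminating its row and column leaves {B, D}.
Row 4, column 1: eliminating its row and column leaves {E}.
Row 4, column 2: eliminating its row and column leaves {D, F}.
Row 4, column 3: eliminating its row and column leaves {A, D}.
Row 4, column 5: eliminating its row and column leaves {D, F}.
Row 5, column 1: eliminating its row and column leaves {B, C}.
Row 5, column 2: eliminating its row and column leaves {C, D, F}.
Row 5, column 3: eliminating its row and column leaves {B, D}.
Row 5, column 5: eliminating its row and column leaves {B, D, F}.
Row 6, column 6: eliminating its row and column leaves {D}.
Enumerating the assignments across these blanks that avoid any row or column repeat gives 3 completions.

3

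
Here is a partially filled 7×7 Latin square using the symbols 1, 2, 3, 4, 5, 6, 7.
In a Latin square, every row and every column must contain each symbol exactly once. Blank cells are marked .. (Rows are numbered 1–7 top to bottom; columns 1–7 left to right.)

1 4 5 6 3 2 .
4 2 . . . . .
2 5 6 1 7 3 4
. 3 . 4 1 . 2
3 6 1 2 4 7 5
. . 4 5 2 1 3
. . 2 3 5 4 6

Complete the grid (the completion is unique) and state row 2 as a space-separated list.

Row 2, column 4: row 2 has {2, 4} and column 4 has {1, 2, 3, 4, 5, 6}, leaving only 7.
Row 2, column 3: row 2 has {2, 4, 7} and column 3 has {1, 2, 4, 5, 6}, leaving only 3.
Row 2, column 5: row 2 has {2, 3, 4, 7} and column 5 has {1, 2, 3, 4, 5, 7}, leaving only 6.
Row 2, column 6: row 2 has {2, 3, 4, 6, 7} and column 6 has {1, 2, 3, 4, 7}, leaving only 5.
Row 2, column 7: row 2 has {2, 3, 4, 5, 6, 7} and column 7 has {2, 3, 4, 5, 6}, leaving only 1.
So row 2 reads: 4 2 3 7 6 5 1.

4 2 3 7 6 5 1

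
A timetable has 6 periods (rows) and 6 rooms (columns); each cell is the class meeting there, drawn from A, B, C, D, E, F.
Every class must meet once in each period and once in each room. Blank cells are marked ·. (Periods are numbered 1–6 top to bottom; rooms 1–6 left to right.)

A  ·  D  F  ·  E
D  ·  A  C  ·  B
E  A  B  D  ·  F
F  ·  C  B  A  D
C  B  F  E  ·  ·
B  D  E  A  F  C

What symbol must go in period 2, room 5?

E

Period 2 already has {A, B, C, D} and room 5 already has {A, F}, so period 2, room 5 must be E.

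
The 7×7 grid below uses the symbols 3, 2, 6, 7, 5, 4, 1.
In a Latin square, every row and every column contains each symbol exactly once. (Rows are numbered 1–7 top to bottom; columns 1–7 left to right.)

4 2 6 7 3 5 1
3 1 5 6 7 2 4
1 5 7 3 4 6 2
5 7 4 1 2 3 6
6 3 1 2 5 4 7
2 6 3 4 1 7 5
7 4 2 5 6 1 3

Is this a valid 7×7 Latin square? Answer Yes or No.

Each row is a permutation of the 7 symbols, and so is each column.

Yes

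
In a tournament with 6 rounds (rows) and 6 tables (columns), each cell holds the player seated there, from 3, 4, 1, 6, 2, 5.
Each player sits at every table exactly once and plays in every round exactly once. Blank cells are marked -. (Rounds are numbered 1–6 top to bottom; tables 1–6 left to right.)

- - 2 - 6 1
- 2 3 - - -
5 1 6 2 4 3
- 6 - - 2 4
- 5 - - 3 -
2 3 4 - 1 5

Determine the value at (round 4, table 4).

Round 1, table 2: round 1 has {1, 6, 2} and table 2 has {3, 1, 6, 2, 5}, leaving only 4.
Round 1, table 1: round 1 has {4, 1, 6, 2} and table 1 has {2, 5}, leaving only 3.
Round 1, table 4: round 1 has {3, 4, 1, 6, 2} and table 4 has {2}, leaving only 5.
Round 2, table 5: round 2 has {3, 2} and table 5 has {3, 4, 1, 6, 2}, leaving only 5.
Round 2, table 6: round 2 has {3, 2, 5} and table 6 has {3, 4, 1, 5}, leaving only 6.
Round 4, table 1: round 4 has {4, 6, 2} and table 1 has {3, 2, 5}, leaving only 1.
Round 4 already has {4, 1, 6, 2} and table 4 already has {2, 5}, so round 4, table 4 must be 3.

3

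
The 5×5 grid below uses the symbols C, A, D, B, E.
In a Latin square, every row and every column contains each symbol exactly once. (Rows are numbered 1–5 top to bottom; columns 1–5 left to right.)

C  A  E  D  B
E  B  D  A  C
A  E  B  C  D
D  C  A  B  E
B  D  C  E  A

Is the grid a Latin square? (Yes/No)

Each row is a permutation of the 5 symbols, and so is each column.

Yes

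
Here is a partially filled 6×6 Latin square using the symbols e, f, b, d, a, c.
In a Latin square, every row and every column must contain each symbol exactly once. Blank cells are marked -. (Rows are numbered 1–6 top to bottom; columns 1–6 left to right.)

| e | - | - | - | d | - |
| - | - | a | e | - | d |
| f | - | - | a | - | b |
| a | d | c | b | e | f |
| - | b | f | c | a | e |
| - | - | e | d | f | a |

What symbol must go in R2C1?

c

Row 1, column 3: row 1 has {e, d} and column 3 has {e, f, a, c}, leaving only b.
Row 1, column 4: row 1 has {e, b, d} and column 4 has {e, b, d, a, c}, leaving only f.
Row 1, column 6: row 1 has {e, f, b, d} and column 6 has {e, f, b, d, a}, leaving only c.
Row 1, column 2: row 1 has {e, f, b, d, c} and column 2 has {b, d}, leaving only a.
Row 3, column 3: row 3 has {f, b, a} and column 3 has {e, f, b, a, c}, leaving only d.
Row 3, column 5: row 3 has {f, b, d, a} and column 5 has {e, f, d, a}, leaving only c.
Row 2, column 5: row 2 has {e, d, a} and column 5 has {e, f, d, a, c}, leaving only b.
Row 2 already has {e, b, d, a} and column 1 already has {e, f, a}, so row 2, column 1 must be c.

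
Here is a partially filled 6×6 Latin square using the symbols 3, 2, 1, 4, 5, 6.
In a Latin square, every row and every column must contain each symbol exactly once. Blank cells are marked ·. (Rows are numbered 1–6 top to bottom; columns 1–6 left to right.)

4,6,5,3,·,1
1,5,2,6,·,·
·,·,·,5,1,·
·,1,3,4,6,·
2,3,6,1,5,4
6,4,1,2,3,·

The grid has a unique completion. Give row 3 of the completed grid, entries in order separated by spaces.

3 2 4 5 1 6

Row 3, column 1: row 3 has {1, 5} and column 1 has {2, 1, 4, 6}, leaving only 3.
Row 3, column 2: row 3 has {3, 1, 5} and column 2 has {3, 1, 4, 5, 6}, leaving only 2.
Row 3, column 3: row 3 has {3, 2, 1, 5} and column 3 has {3, 2, 1, 5, 6}, leaving only 4.
Row 3, column 6: row 3 has {3, 2, 1, 4, 5} and column 6 has {1, 4}, leaving only 6.
So row 3 reads: 3 2 4 5 1 6.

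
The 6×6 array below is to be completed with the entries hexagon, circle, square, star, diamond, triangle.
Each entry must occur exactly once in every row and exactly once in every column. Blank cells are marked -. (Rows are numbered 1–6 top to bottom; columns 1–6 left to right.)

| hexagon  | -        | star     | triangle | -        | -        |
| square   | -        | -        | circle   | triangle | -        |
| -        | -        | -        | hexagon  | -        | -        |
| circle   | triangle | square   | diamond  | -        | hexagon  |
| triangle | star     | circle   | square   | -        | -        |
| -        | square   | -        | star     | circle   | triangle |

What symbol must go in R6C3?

Row 4, column 5: row 4 has {hexagon, circle, square, diamond, triangle} and column 5 has {circle, triangle}, leaving only star.
Row 5, column 6: row 5 has {circle, square, star, triangle} and column 6 has {hexagon, triangle}, leaving only diamond.
Row 2, column 6: row 2 has {circle, square, triangle} and column 6 has {hexagon, diamond, triangle}, leaving only star.
Row 5, column 5: row 5 has {circle, square, star, diamond, triangle} and column 5 has {circle, star, triangle}, leaving only hexagon.
Row 6, column 1: row 6 has {circle, square, star, triangle} and column 1 has {hexagon, circle, square, triangle}, leaving only diamond.
Row 6 already has {circle, square, star, diamond, triangle} and column 3 already has {circle, square, star}, so row 6, column 3 must be hexagon.

hexagon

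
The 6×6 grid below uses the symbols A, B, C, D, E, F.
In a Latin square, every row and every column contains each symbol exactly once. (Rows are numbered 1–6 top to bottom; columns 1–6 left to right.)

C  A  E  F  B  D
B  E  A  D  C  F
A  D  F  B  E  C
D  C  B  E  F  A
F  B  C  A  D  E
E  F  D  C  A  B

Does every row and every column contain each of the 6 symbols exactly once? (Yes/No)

Yes

Each row is a permutation of the 6 symbols, and so is each column.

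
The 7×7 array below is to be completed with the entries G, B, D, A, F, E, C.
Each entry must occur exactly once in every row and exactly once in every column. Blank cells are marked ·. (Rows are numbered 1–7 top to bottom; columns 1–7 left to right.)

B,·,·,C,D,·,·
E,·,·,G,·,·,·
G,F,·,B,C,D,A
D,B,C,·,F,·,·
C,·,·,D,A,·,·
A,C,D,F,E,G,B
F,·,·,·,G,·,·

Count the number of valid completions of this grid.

Row 1, column 2: eliminating its row and column leaves {G, A, E}.
Row 1, column 3: eliminating its row and column leaves {G, A, F, E}.
Row 1, column 6: eliminating its row and column leaves {A, F, E}.
Row 1, column 7: eliminating its row and column leaves {G, F, E}.
Row 2, column 2: eliminating its row and column leaves {D, A}.
Row 2, column 3: eliminating its row and column leaves {B, A, F}.
Row 2, column 5: eliminating its row and column leaves {B}.
Row 2, column 6: eliminating its row and column leaves {B, A, F, C}.
Row 2, column 7: eliminating its row and column leaves {D, F, C}.
Row 3, column 3: eliminating its row and column leaves {E}.
Row 4, column 4: eliminating its row and column leaves {A, E}.
Row 4, column 6: eliminating its row and column leaves {A, E}.
Row 4, column 7: eliminating its row and column leaves {G, E}.
Row 5, column 2: eliminating its row and column leaves {G, E}.
Row 5, column 3: eliminating its row and column leaves {G, B, F, E}.
Row 5, column 6: eliminating its row and column leaves {B, F, E}.
Row 5, column 7: eliminating its row and column leaves {G, F, E}.
Row 7, column 2: eliminating its row and column leaves {D, A, E}.
Row 7, column 3: eliminating its row and column leaves {B, A, E}.
Row 7, column 4: eliminating its row and column leaves {A, E}.
Row 7, column 6: eliminating its row and column leaves {B, A, E, C}.
Row 7, column 7: eliminating its row and column leaves {D, E, C}.
Enumerating the assignments across these blanks that avoid any row or column repeat gives 7 completions.

7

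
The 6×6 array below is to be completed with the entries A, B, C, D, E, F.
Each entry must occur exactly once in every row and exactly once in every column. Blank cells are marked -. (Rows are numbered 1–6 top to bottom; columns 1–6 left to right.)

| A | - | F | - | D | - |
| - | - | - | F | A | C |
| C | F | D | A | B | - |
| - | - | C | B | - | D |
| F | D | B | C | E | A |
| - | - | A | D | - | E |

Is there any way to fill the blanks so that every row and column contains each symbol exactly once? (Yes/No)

Row 3, column 6: row 3 together with column 6 already contain {A, B, C, D, E, F} — every symbol — so nothing can go there. The grid has no valid completion.

No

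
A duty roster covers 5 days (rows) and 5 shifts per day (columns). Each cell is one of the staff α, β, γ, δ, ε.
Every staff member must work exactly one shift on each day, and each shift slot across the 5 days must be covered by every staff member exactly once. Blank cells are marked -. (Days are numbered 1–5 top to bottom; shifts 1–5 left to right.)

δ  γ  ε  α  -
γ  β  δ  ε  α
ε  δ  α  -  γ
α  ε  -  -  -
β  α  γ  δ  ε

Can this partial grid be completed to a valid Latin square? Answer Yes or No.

Yes

No day or shift among the givens repeats a symbol, and propagating forced cells runs into no contradiction.
One valid completion exists (for instance, δ γ ε α β / γ β δ ε α / ε δ α β γ / α ε β γ δ / β α γ δ ε).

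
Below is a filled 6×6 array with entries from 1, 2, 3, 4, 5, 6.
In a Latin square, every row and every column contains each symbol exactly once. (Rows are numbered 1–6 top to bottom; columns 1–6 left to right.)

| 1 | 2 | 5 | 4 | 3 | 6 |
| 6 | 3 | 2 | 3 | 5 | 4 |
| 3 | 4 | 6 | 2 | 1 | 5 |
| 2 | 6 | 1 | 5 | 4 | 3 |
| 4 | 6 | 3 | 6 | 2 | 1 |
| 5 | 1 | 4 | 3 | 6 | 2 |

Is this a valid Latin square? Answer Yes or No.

Row 2 contains 3 twice (at columns 2 and 4); row 5 is also not a permutation.

No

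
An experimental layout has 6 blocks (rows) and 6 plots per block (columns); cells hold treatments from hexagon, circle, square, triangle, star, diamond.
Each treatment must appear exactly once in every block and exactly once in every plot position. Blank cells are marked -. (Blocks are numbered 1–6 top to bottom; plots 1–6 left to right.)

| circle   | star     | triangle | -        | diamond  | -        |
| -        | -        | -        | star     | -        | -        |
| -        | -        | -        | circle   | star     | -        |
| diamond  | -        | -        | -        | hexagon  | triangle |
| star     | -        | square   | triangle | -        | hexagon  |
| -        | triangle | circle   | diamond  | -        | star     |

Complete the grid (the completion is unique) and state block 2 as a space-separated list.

square hexagon diamond star triangle circle

Block 1, plot 6: block 1 has {circle, triangle, star, diamond} and plot 6 has {hexagon, triangle, star}, leaving only square.
Block 1, plot 4: block 1 has {circle, square, triangle, star, diamond} and plot 4 has {circle, triangle, star, diamond}, leaving only hexagon.
Block 3, plot 6: block 3 has {circle, star} and plot 6 has {hexagon, square, triangle, star}, leaving only diamond.
Block 2, plot 6: block 2 has {star} and plot 6 has {hexagon, square, triangle, star, diamond}, leaving only circle.
Block 3, plot 3: block 3 has {circle, star, diamond} and plot 3 has {circle, square, triangle}, leaving only hexagon.
Block 2, plot 3: block 2 has {circle, star} and plot 3 has {hexagon, circle, square, triangle}, leaving only diamond.
Block 3, plot 2: block 3 has {hexagon, circle, star, diamond} and plot 2 has {triangle, star}, leaving only square.
Block 2, plot 2: block 2 has {circle, star, diamond} and plot 2 has {square, triangle, star}, leaving only hexagon.
Block 3, plot 1: block 3 has {hexagon, circle, square, star, diamond} and plot 1 has {circle, star, diamond}, leaving only triangle.
Block 2, plot 1: block 2 has {hexagon, circle, star, diamond} and plot 1 has {circle, triangle, star, diamond}, leaving only square.
Block 2, plot 5: block 2 has {hexagon, circle, square, star, diamond} and plot 5 has {hexagon, star, diamond}, leaving only triangle.
So block 2 reads: square hexagon diamond star triangle circle.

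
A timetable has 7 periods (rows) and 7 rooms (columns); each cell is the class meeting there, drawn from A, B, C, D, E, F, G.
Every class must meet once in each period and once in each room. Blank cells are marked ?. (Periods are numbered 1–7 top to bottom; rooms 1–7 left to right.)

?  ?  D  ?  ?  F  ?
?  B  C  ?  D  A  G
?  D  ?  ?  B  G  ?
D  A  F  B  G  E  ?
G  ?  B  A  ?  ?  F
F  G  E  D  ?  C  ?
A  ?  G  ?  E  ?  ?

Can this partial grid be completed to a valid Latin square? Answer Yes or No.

No

Period 2, room 1: period 2 has {A, B, C, D, G} and room 1 has {A, D, F, G}, so it must be E.
Period 2, room 4: period 2 has {A, B, C, D, E, G} and room 4 has {A, B, D}, so it must be F.
Period 3, room 1: period 3 has {B, D, G} and room 1 has {A, D, E, F, G}, so it must be C.
Period 1, room 1: period 1 has {D, F} and room 1 has {A, C, D, E, F, G}, so it must be B.
Period 3, room 3: period 3 has {B, C, D, G} and room 3 has {B, C, D, E, F, G}, so it must be A.
Period 3, room 4: period 3 has {A, B, C, D, G} and room 4 has {A, B, D, F}, so it must be E.
Now period 3, room 7: period 3 together with room 7 already contain {A, B, C, D, E, F, G} — every symbol — so nothing can go there. The grid has no valid completion.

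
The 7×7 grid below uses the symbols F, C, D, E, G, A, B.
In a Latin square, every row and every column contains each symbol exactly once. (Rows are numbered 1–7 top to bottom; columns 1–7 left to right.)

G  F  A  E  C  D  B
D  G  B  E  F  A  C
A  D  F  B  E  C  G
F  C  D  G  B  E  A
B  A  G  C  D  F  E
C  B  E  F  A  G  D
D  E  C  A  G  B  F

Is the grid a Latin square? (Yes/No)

Every row is a permutation, but column 4 contains E twice (at rows 1 and 2).

No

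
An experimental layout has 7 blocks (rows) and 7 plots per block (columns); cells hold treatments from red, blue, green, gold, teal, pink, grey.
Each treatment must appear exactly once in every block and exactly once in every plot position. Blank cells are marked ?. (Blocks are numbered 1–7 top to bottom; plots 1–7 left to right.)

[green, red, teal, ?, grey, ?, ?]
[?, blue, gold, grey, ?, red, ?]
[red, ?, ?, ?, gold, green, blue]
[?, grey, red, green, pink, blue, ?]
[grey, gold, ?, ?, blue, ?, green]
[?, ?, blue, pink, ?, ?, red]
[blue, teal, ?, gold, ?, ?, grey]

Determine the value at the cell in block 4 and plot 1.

Block 1, plot 4: block 1 has {red, green, teal, grey} and plot 4 has {green, gold, pink, grey}, leaving only blue.
Block 3, plot 2: block 3 has {red, blue, green, gold} and plot 2 has {red, blue, gold, teal, grey}, leaving only pink.
Block 3, plot 3: block 3 has {red, blue, green, gold, pink} and plot 3 has {red, blue, gold, teal}, leaving only grey.
Block 3, plot 4: block 3 has {red, blue, green, gold, pink, grey} and plot 4 has {blue, green, gold, pink, grey}, leaving only teal.
Block 5, plot 3: block 5 has {blue, green, gold, grey} and plot 3 has {red, blue, gold, teal, grey}, leaving only pink.
Block 5, plot 4: block 5 has {blue, green, gold, pink, grey} and plot 4 has {blue, green, gold, teal, pink, grey}, leaving only red.
Block 5, plot 6: block 5 has {red, blue, green, gold, pink, grey} and plot 6 has {red, blue, green}, leaving only teal.
Block 6, plot 2: block 6 has {red, blue, pink} and plot 2 has {red, blue, gold, teal, pink, grey}, leaving only green.
Block 6, plot 5: block 6 has {red, blue, green, pink} and plot 5 has {blue, gold, pink, grey}, leaving only teal.
Block 2, plot 5: block 2 has {red, blue, gold, grey} and plot 5 has {blue, gold, teal, pink, grey}, leaving only green.
Block 6, plot 1: block 6 has {red, blue, green, teal, pink} and plot 1 has {red, blue, green, grey}, leaving only gold.
Block 4 already has {red, blue, green, pink, grey} and plot 1 already has {red, blue, green, gold, grey}, so block 4, plot 1 must be teal.

teal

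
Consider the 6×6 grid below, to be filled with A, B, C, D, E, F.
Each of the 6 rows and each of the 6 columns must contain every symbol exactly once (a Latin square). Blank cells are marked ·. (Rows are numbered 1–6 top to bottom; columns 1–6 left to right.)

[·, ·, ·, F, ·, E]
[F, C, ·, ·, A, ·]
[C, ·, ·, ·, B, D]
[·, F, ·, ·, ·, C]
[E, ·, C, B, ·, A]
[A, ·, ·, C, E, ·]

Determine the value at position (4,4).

Row 2, column 6: row 2 has {A, C, F} and column 6 has {A, C, D, E}, leaving only B.
Row 4, column 5: row 4 has {C, F} and column 5 has {A, B, E}, leaving only D.
Row 1, column 5: row 1 has {E, F} and column 5 has {A, B, D, E}, leaving only C.
Row 4, column 1: row 4 has {C, D, F} and column 1 has {A, C, E, F}, leaving only B.
Row 1, column 1: row 1 has {C, E, F} and column 1 has {A, B, C, E, F}, leaving only D.
Row 5, column 2: row 5 has {A, B, C, E} and column 2 has {C, F}, leaving only D.
Row 5, column 5: row 5 has {A, B, C, D, E} and column 5 has {A, B, C, D, E}, leaving only F.
Row 6, column 2: row 6 has {A, C, E} and column 2 has {C, D, F}, leaving only B.
Row 1, column 2: row 1 has {C, D, E, F} and column 2 has {B, C, D, F}, leaving only A.
Row 1, column 3: row 1 has {A, C, D, E, F} and column 3 has {C}, leaving only B.
Row 3, column 2: row 3 has {B, C, D} and column 2 has {A, B, C, D, F}, leaving only E.
Row 3, column 4: row 3 has {B, C, D, E} and column 4 has {B, C, F}, leaving only A.
Row 4 already has {B, C, D, F} and column 4 already has {A, B, C, F}, so row 4, column 4 must be E.

E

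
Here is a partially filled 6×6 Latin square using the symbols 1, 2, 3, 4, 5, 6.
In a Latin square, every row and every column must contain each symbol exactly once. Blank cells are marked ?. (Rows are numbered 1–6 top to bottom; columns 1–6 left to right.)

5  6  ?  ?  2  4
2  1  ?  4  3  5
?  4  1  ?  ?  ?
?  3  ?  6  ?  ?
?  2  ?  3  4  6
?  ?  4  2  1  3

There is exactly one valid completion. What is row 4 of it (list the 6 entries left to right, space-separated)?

4 3 2 6 5 1

Row 4, column 5: row 4 has {3, 6} and column 5 has {1, 2, 3, 4}, leaving only 5.
Row 4, column 3: row 4 has {3, 5, 6} and column 3 has {1, 4}, leaving only 2.
Row 4, column 6: row 4 has {2, 3, 5, 6} and column 6 has {3, 4, 5, 6}, leaving only 1.
Row 4, column 1: row 4 has {1, 2, 3, 5, 6} and column 1 has {2, 5}, leaving only 4.
So row 4 reads: 4 3 2 6 5 1.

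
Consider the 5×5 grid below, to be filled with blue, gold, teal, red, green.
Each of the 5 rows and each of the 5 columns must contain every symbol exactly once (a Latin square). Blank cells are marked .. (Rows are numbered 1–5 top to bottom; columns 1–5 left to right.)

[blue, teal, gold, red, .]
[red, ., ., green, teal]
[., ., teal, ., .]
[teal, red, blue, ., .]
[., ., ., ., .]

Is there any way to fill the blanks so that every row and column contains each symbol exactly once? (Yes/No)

Row 2, column 3: row 2 together with column 3 already contain {blue, gold, teal, red, green} — every symbol — so nothing can go there. The grid has no valid completion.

No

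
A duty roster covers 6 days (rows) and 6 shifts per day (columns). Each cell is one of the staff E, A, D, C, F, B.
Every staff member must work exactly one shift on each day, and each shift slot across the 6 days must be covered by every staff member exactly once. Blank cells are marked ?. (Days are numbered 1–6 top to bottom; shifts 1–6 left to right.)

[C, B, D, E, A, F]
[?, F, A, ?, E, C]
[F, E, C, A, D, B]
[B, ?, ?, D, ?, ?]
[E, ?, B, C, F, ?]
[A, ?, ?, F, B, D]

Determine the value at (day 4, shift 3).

F

Day 2, shift 1: day 2 has {E, A, C, F} and shift 1 has {E, A, C, F, B}, leaving only D.
Day 2, shift 4: day 2 has {E, A, D, C, F} and shift 4 has {E, A, D, C, F}, leaving only B.
Day 4, shift 5: day 4 has {D, B} and shift 5 has {E, A, D, F, B}, leaving only C.
Day 4, shift 2: day 4 has {D, C, B} and shift 2 has {E, F, B}, leaving only A.
Day 4, shift 6: day 4 has {A, D, C, B} and shift 6 has {D, C, F, B}, leaving only E.
Day 4 already has {E, A, D, C, B} and shift 3 already has {A, D, C, B}, so day 4, shift 3 must be F.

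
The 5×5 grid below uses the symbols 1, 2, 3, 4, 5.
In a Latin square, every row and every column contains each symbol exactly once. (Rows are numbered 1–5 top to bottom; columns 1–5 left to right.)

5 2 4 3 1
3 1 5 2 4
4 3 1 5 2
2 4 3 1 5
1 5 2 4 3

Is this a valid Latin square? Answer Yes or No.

Each row is a permutation of the 5 symbols, and so is each column.

Yes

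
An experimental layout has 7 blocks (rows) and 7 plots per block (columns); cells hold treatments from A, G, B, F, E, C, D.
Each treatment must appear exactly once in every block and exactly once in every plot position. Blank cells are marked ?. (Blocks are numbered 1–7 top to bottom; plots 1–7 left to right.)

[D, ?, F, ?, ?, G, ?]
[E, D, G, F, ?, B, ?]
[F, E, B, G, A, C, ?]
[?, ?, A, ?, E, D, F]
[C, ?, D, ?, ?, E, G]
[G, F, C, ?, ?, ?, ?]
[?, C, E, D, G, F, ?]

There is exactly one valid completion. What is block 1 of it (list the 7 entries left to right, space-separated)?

D A F E B G C

Block 2, plot 5: block 2 has {G, B, F, E, D} and plot 5 has {A, G, E}, leaving only C.
Block 1, plot 5: block 1 has {G, F, D} and plot 5 has {A, G, E, C}, leaving only B.
Block 1, plot 2: block 1 has {G, B, F, D} and plot 2 has {F, E, C, D}, leaving only A.
Block 2, plot 7: block 2 has {G, B, F, E, C, D} and plot 7 has {G, F}, leaving only A.
Block 3, plot 7: block 3 has {A, G, B, F, E, C} and plot 7 has {A, G, F}, leaving only D.
Block 4, plot 1: block 4 has {A, F, E, D} and plot 1 has {G, F, E, C, D}, leaving only B.
Block 4, plot 2: block 4 has {A, B, F, E, D} and plot 2 has {A, F, E, C, D}, leaving only G.
Block 4, plot 4: block 4 has {A, G, B, F, E, D} and plot 4 has {G, F, D}, leaving only C.
Block 1, plot 4: block 1 has {A, G, B, F, D} and plot 4 has {G, F, C, D}, leaving only E.
Block 1, plot 7: block 1 has {A, G, B, F, E, D} and plot 7 has {A, G, F, D}, leaving only C.
So block 1 reads: D A F E B G C.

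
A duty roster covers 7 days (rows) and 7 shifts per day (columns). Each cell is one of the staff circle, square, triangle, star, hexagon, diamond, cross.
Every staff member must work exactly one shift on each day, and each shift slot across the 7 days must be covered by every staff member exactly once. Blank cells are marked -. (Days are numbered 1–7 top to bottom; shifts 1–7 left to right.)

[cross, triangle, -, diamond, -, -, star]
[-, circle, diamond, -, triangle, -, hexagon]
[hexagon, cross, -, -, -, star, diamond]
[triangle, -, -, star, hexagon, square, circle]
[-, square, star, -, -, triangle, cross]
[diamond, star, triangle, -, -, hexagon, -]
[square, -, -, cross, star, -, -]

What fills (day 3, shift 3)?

Day 1, shift 6: day 1 has {triangle, star, diamond, cross} and shift 6 has {square, triangle, star, hexagon}, leaving only circle.
Day 1, shift 5: day 1 has {circle, triangle, star, diamond, cross} and shift 5 has {triangle, star, hexagon}, leaving only square.
Day 1, shift 3: day 1 has {circle, square, triangle, star, diamond, cross} and shift 3 has {triangle, star, diamond}, leaving only hexagon.
Day 2, shift 1: day 2 has {circle, triangle, hexagon, diamond} and shift 1 has {square, triangle, hexagon, diamond, cross}, leaving only star.
Day 2, shift 4: day 2 has {circle, triangle, star, hexagon, diamond} and shift 4 has {star, diamond, cross}, leaving only square.
Day 2, shift 6: day 2 has {circle, square, triangle, star, hexagon, diamond} and shift 6 has {circle, square, triangle, star, hexagon}, leaving only cross.
Day 3, shift 5: day 3 has {star, hexagon, diamond, cross} and shift 5 has {square, triangle, star, hexagon}, leaving only circle.
Day 3 already has {circle, star, hexagon, diamond, cross} and shift 3 already has {triangle, star, hexagon, diamond}, so day 3, shift 3 must be square.

square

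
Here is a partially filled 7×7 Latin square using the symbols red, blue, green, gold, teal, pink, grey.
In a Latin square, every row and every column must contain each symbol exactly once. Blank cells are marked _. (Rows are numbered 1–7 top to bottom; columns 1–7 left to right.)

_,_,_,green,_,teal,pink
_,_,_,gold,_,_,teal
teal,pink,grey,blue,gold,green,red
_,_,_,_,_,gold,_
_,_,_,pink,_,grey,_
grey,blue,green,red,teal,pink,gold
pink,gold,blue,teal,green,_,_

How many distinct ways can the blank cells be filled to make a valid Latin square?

9

Row 1, column 1: eliminating its row and column leaves {red, blue, gold}.
Row 1, column 2: eliminating its row and column leaves {red, grey}.
Row 1, column 3: eliminating its row and column leaves {red, gold}.
Row 1, column 5: eliminating its row and column leaves {red, blue, grey}.
Row 2, column 1: eliminating its row and column leaves {red, blue, green}.
Row 2, column 2: eliminating its row and column leaves {red, green, grey}.
Row 2, column 3: eliminating its row and column leaves {red, pink}.
Row 2, column 5: eliminating its row and column leaves {red, blue, pink, grey}.
Row 2, column 6: eliminating its row and column leaves {red, blue}.
Row 4, column 1: eliminating its row and column leaves {red, blue, green}.
Row 4, column 2: eliminating its row and column leaves {red, green, teal, grey}.
Row 4, column 3: eliminating its row and column leaves {red, teal, pink}.
Row 4, column 4: eliminating its row and column leaves {grey}.
Row 4, column 5: eliminating its row and column leaves {red, blue, pink, grey}.
Row 4, column 7: eliminating its row and column leaves {blue, green, grey}.
Row 5, column 1: eliminating its row and column leaves {red, blue, green, gold}.
Row 5, column 2: eliminating its row and column leaves {red, green, teal}.
Row 5, column 3: eliminating its row and column leaves {red, gold, teal}.
Row 5, column 5: eliminating its row and column leaves {red, blue}.
Row 5, column 7: eliminating its row and column leaves {blue, green}.
Row 7, column 6: eliminating its row and column leaves {red}.
Row 7, column 7: eliminating its row and column leaves {grey}.
Enumerating the assignments across these blanks that avoid any row or column repeat gives 9 completions.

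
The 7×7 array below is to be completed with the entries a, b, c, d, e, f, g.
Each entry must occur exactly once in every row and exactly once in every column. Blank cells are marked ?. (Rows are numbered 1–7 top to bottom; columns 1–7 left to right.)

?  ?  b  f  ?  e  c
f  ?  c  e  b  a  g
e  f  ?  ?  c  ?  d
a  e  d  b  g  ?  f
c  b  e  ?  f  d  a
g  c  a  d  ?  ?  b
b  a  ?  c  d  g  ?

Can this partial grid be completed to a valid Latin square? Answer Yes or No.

No row or column among the givens repeats a symbol, and propagating forced cells runs into no contradiction.
One valid completion exists (for instance, d g b f a e c / f d c e b a g / e f g a c b d / a e d b g c f / c b e g f d a / g c a d e f b / b a f c d g e).

Yes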